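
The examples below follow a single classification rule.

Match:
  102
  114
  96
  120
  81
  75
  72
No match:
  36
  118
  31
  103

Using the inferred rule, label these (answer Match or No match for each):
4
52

No match, No match

'Match' ⟺ multiple of 3 AND at least 72.
4: 4 = 3·1 + 1, 4 < 72 — lacks this property, so No match. 52: 52 = 3·17 + 1, 52 < 72 — lacks this property, so No match.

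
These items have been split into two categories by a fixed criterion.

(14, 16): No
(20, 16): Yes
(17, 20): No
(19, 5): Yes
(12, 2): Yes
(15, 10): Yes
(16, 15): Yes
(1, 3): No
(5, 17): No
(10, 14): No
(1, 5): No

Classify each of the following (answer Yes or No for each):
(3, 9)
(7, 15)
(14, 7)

No, No, Yes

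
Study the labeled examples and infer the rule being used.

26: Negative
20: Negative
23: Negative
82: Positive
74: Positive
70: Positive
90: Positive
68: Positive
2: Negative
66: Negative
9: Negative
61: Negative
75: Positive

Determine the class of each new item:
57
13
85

Negative, Negative, Positive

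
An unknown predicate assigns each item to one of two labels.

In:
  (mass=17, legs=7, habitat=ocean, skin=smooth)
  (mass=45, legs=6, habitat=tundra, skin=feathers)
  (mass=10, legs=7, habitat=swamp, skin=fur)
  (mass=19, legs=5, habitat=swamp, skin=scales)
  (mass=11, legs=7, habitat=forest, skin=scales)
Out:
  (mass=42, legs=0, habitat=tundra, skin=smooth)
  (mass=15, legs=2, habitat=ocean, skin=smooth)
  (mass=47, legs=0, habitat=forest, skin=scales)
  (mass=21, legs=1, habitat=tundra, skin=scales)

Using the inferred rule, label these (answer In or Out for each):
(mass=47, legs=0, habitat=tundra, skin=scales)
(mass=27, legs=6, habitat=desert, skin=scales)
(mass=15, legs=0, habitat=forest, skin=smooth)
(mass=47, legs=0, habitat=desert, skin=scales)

'In' ⟺ legs ≥ 5.
(mass=47, legs=0, habitat=tundra, skin=scales): legs = 0 — fails the rule, so Out. (mass=27, legs=6, habitat=desert, skin=scales): legs = 6 — matches, so In. (mass=15, legs=0, habitat=forest, skin=smooth): legs = 0 — fails the rule, so Out. (mass=47, legs=0, habitat=desert, skin=scales): legs = 0 — fails the rule, so Out.

Out, In, Out, Out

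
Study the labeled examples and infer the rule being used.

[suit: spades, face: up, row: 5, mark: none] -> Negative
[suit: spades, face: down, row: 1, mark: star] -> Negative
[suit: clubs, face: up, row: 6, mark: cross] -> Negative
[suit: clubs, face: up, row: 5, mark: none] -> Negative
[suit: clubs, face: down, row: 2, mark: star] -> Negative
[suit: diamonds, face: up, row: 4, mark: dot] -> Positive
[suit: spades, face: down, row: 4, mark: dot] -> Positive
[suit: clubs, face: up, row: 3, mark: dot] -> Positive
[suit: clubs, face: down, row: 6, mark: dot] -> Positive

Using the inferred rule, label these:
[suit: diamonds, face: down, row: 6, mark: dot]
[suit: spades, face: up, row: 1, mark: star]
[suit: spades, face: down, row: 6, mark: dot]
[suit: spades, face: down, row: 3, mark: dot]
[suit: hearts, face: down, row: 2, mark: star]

Positive, Negative, Positive, Positive, Negative

'Positive' ⟺ mark is dot.
[suit: diamonds, face: down, row: 6, mark: dot]: mark is dot — meets the rule, so Positive.
[suit: spades, face: up, row: 1, mark: star]: mark is star — fails the rule, so Negative.
[suit: spades, face: down, row: 6, mark: dot]: mark is dot — meets the rule, so Positive.
[suit: spades, face: down, row: 3, mark: dot]: mark is dot — meets the rule, so Positive.
[suit: hearts, face: down, row: 2, mark: star]: mark is star — fails the rule, so Negative.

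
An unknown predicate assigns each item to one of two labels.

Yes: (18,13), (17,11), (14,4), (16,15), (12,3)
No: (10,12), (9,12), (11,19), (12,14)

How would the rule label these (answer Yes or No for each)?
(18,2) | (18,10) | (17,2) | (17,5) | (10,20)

Rule: first > second. This holds for each 'Yes' example and fails for each 'No' one.
Yes: (18,2), since 18 > 2. Yes: (18,10), since 18 > 10. Yes: (17,2), since 17 > 2. Yes: (17,5), since 17 > 5. No: (10,20), since 10 < 20.

Yes, Yes, Yes, Yes, No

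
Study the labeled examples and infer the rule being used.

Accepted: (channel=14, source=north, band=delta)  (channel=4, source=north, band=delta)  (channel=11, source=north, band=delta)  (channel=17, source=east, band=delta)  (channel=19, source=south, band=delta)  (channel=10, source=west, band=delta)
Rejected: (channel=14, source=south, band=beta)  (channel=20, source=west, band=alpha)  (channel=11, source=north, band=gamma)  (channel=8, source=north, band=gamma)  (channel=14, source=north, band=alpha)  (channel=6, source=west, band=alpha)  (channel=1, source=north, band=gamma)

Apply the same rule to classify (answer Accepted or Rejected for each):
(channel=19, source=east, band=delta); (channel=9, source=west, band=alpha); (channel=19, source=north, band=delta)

Every 'Accepted' example satisfies: band is delta. None of the 'Rejected' examples do.
Accepted: (channel=19, source=east, band=delta), since band is delta. Rejected: (channel=9, source=west, band=alpha), since band is alpha. Accepted: (channel=19, source=north, band=delta), since band is delta.

Accepted, Rejected, Accepted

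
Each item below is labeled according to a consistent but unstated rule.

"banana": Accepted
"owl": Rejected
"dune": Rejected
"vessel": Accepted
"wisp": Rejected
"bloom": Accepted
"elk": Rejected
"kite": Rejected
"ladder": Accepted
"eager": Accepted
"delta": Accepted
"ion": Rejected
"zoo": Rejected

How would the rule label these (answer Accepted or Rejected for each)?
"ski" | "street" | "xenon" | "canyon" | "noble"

Rejected, Accepted, Accepted, Accepted, Accepted

The rule appears to be: length ≥ 5.
"ski": Rejected (length 3). "street": Accepted (length 6). "xenon": Accepted (length 5). "canyon": Accepted (length 6). "noble": Accepted (length 5).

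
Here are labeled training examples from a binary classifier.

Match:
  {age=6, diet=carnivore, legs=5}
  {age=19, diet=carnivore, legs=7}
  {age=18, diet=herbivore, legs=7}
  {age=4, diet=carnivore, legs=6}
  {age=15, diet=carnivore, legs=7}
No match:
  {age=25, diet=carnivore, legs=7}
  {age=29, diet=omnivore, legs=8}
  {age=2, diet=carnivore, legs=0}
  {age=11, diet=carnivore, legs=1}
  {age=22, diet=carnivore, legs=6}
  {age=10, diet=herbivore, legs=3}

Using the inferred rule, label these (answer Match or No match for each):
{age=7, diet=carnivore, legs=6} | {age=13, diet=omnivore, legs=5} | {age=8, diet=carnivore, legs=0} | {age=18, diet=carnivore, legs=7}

The classifier is using: age ≤ 19 AND legs ≥ 5.
{age=7, diet=carnivore, legs=6}: age = 7, legs = 6 — meets the rule, so Match. {age=13, diet=omnivore, legs=5}: age = 13, legs = 5 — meets the rule, so Match. {age=8, diet=carnivore, legs=0}: age = 8, legs = 0 — doesn't match, so No match. {age=18, diet=carnivore, legs=7}: age = 18, legs = 7 — meets the rule, so Match.

Match, Match, No match, Match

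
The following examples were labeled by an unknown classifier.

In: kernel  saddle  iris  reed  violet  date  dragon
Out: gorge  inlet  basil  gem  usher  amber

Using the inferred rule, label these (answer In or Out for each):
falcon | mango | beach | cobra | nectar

In, Out, Out, Out, In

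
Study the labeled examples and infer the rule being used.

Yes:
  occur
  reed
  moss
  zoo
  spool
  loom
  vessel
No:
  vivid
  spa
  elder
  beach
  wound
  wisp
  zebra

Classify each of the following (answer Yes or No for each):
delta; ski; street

Rule: has a double letter. This holds for each 'Yes' example and fails for each 'No' one.
delta — no doubled letter, hence No.
ski — no doubled letter, hence No.
street — 'ee' doubled, hence Yes.

No, No, Yes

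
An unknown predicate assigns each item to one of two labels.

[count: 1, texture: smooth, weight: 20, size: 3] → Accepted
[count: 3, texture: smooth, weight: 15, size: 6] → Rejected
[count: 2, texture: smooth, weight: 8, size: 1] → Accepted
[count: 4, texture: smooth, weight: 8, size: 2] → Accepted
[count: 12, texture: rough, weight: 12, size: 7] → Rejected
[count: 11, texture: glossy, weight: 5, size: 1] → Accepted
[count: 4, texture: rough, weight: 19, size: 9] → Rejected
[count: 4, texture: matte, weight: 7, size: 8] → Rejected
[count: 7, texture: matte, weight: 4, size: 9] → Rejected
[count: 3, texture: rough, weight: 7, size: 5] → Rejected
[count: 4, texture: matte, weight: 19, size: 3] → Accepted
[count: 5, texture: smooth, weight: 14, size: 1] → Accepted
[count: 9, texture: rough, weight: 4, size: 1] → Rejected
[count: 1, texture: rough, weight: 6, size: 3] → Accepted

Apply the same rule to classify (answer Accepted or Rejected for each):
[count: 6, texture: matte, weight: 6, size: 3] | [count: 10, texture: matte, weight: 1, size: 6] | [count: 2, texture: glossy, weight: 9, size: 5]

Accepted, Rejected, Rejected

All 'Accepted' examples share one property — size ≤ 3 AND weight ≥ 5 — and every 'Rejected' example lacks it.
[count: 6, texture: matte, weight: 6, size: 3]: Accepted (size = 3, weight = 6). [count: 10, texture: matte, weight: 1, size: 6]: Rejected (size = 6, weight = 1). [count: 2, texture: glossy, weight: 9, size: 5]: Rejected (size = 5, weight = 9).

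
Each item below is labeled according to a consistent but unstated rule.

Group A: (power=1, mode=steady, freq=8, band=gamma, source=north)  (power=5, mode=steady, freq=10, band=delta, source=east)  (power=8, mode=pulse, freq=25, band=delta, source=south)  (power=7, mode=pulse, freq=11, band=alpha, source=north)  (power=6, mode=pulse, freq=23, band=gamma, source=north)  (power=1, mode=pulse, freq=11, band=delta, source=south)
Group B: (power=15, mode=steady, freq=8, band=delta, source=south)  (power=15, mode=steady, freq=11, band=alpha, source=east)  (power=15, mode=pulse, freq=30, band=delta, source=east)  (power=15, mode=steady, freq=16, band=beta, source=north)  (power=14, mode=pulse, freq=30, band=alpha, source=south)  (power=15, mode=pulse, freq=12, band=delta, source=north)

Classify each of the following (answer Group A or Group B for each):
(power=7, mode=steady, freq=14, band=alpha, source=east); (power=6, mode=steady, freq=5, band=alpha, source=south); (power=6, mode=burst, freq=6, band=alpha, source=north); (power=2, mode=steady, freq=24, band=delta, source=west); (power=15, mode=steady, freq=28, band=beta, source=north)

Group A, Group A, Group A, Group A, Group B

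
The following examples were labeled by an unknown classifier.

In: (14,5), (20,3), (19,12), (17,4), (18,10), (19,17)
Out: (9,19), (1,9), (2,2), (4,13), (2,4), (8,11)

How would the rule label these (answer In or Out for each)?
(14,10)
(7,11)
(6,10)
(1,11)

In, Out, Out, Out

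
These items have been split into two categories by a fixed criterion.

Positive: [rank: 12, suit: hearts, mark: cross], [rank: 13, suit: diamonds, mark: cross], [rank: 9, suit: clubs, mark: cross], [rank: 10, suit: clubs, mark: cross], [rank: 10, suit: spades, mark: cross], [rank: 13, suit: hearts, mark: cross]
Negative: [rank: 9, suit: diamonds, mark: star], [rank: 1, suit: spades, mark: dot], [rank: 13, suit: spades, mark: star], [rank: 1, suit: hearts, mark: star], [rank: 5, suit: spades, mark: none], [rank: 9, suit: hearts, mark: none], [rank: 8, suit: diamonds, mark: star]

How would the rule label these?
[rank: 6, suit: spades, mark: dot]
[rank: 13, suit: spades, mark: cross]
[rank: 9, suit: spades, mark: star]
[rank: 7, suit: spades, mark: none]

Negative, Positive, Negative, Negative

'Positive' ⟺ mark is cross.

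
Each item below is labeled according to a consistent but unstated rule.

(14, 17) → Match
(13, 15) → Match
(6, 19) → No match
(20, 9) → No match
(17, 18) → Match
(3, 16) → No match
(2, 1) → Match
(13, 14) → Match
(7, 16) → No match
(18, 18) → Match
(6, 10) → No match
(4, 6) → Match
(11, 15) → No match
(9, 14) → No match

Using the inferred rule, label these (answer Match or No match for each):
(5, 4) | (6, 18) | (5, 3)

The pattern is that an item is 'Match' exactly when: |first − second| ≤ 3.
(5, 4): Match (|5−4| = 1).
(6, 18): No match (|6−18| = 12).
(5, 3): Match (|5−3| = 2).

Match, No match, Match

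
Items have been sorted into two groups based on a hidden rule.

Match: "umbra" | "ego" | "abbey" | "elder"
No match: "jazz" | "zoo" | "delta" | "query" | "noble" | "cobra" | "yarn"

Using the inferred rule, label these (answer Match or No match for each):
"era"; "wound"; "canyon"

Match, No match, No match

All 'Match' examples share one property — starts with a vowel — and every 'No match' example lacks it.
"era": starts with 'e', has this property → Match. "wound": starts with 'w', fails the rule → No match. "canyon": starts with 'c', fails the rule → No match.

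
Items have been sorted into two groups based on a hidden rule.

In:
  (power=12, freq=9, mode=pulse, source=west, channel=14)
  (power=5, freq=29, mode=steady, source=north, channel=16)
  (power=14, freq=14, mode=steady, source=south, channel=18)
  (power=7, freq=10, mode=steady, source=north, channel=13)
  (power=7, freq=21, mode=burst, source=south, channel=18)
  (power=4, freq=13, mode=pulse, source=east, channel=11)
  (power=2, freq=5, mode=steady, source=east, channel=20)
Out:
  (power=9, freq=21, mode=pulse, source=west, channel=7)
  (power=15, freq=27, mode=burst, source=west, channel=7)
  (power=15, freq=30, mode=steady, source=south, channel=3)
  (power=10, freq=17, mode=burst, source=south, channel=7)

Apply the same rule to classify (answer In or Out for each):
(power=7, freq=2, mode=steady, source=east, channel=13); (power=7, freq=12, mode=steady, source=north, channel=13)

In, In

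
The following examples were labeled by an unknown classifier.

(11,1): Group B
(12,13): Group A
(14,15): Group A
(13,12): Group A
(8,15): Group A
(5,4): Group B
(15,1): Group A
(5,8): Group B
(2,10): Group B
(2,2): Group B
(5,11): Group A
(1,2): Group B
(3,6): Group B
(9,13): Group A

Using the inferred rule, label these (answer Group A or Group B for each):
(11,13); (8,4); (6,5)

Group A, Group B, Group B

A rule that fits every label: sum ≥ 16 — true of each 'Group A' example, false of each 'Group B' one.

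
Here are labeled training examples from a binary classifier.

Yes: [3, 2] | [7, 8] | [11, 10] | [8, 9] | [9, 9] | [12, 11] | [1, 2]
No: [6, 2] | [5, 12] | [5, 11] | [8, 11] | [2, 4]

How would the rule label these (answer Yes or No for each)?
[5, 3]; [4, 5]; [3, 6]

No, Yes, No

The common property of the 'Yes' items is: |first − second| ≤ 1. No 'No' item has it.
[5, 3]: No (|5−3| = 2). [4, 5]: Yes (|4−5| = 1). [3, 6]: No (|3−6| = 3).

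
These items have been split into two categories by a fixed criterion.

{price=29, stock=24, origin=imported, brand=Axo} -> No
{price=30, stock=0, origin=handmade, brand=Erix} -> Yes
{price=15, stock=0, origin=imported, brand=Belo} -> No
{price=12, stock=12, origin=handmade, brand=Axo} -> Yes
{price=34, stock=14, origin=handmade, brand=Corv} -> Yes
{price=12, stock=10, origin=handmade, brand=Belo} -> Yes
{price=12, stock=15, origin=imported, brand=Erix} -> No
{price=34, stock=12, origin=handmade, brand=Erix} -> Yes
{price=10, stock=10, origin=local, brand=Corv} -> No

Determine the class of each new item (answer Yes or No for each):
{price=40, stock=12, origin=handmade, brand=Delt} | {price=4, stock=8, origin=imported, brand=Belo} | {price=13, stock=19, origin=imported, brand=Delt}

'Yes' ⟺ origin is handmade.
{price=40, stock=12, origin=handmade, brand=Delt}: origin is handmade, matches → Yes.
{price=4, stock=8, origin=imported, brand=Belo}: origin is imported, lacks this property → No.
{price=13, stock=19, origin=imported, brand=Delt}: origin is imported, lacks this property → No.

Yes, No, No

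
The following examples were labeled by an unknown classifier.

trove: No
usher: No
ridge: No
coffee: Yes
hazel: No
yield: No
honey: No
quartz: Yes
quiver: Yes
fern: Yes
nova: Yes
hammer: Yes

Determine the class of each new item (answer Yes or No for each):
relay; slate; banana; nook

No, No, Yes, Yes

Rule: even length. This holds for each 'Yes' example and fails for each 'No' one.
relay: length 5, fails this test → No. slate: length 5, fails this test → No. banana: length 6, fits → Yes. nook: length 4, fits → Yes.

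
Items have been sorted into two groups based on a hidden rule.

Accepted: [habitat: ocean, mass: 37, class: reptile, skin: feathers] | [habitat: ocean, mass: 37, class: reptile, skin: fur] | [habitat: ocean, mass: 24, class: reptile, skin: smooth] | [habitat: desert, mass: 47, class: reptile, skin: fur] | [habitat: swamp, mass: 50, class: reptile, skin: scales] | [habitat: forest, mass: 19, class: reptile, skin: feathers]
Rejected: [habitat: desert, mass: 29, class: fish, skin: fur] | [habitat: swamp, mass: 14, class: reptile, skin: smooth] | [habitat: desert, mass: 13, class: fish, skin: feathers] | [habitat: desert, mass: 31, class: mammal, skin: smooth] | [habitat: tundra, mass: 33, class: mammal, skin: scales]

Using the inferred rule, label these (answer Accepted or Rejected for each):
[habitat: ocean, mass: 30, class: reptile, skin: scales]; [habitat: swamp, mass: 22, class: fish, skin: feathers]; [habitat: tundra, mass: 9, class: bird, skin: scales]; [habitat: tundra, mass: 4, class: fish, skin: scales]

Accepted, Rejected, Rejected, Rejected

The classifier is using: class is reptile AND mass ≥ 19.
[habitat: ocean, mass: 30, class: reptile, skin: scales] — class is reptile, mass = 30, hence Accepted.
[habitat: swamp, mass: 22, class: fish, skin: feathers] — class is fish, mass = 22, hence Rejected.
[habitat: tundra, mass: 9, class: bird, skin: scales] — class is bird, mass = 9, hence Rejected.
[habitat: tundra, mass: 4, class: fish, skin: scales] — class is fish, mass = 4, hence Rejected.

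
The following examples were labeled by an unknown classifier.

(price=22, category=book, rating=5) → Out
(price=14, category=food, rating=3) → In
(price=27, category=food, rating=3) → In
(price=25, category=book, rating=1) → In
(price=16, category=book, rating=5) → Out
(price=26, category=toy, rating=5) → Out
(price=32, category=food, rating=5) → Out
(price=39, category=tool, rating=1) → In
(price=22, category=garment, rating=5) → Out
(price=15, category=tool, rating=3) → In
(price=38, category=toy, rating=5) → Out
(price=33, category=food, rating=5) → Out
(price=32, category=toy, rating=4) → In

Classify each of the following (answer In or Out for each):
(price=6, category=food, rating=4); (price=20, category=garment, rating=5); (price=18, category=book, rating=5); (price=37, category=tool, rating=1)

In, Out, Out, In

One predicate separates the groups cleanly: rating ≤ 4.
(price=6, category=food, rating=4) → rating = 4 → In.
(price=20, category=garment, rating=5) → rating = 5 → Out.
(price=18, category=book, rating=5) → rating = 5 → Out.
(price=37, category=tool, rating=1) → rating = 1 → In.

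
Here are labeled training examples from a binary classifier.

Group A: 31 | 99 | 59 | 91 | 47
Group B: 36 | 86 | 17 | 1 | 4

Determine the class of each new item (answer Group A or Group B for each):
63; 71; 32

Rule: ≡ 3 (mod 4). This holds for each 'Group A' example and fails for each 'Group B' one.
63: 63 mod 4 = 3 — meets the rule, so Group A. 71: 71 mod 4 = 3 — meets the rule, so Group A. 32: 32 mod 4 = 0 — does not fit, so Group B.

Group A, Group A, Group B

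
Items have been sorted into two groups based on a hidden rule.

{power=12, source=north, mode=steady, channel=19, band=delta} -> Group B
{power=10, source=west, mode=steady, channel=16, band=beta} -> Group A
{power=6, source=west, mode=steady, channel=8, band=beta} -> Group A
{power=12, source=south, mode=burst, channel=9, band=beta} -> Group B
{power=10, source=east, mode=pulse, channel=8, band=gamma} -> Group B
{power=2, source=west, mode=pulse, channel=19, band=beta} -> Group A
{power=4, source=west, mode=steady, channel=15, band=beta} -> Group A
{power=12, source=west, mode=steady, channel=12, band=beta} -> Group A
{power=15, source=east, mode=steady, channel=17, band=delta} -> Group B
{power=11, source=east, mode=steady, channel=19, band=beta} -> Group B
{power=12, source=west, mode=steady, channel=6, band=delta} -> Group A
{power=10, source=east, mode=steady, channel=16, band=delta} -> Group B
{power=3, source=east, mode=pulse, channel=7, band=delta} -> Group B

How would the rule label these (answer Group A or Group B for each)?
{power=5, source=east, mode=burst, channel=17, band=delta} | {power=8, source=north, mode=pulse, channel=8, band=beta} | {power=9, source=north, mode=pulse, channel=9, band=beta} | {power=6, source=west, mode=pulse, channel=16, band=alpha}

Group B, Group B, Group B, Group A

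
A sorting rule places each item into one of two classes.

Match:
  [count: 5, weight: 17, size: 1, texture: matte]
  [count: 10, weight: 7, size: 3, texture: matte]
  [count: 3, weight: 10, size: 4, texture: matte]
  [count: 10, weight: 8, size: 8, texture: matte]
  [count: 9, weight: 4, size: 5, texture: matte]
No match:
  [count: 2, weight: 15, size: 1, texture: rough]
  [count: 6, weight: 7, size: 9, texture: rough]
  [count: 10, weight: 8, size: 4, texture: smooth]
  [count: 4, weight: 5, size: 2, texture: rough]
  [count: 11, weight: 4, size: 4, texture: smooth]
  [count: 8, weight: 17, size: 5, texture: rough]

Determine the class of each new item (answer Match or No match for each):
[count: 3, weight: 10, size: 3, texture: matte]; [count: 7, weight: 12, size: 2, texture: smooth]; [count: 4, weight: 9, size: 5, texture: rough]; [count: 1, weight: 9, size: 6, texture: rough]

Match, No match, No match, No match

The pattern is that an item is 'Match' exactly when: texture is matte.
Match: [count: 3, weight: 10, size: 3, texture: matte], since texture is matte.
No match: [count: 7, weight: 12, size: 2, texture: smooth], since texture is smooth.
No match: [count: 4, weight: 9, size: 5, texture: rough], since texture is rough.
No match: [count: 1, weight: 9, size: 6, texture: rough], since texture is rough.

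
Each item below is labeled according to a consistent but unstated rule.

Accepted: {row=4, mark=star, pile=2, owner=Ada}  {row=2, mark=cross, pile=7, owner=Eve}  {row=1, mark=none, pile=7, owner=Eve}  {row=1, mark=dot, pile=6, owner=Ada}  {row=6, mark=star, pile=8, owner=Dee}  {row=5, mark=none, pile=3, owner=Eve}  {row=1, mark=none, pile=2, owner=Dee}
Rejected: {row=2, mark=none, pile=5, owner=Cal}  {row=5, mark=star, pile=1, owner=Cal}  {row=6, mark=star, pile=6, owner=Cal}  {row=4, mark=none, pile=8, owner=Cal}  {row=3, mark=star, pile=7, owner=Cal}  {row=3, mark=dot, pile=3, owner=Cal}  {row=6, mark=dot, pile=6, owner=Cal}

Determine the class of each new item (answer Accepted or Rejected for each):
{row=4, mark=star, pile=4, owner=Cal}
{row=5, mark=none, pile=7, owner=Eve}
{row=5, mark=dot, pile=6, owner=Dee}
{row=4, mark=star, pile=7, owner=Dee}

The distinguishing property — owner is not Cal — holds for all the 'Accepted' cases and none of the 'Rejected' cases.

Rejected, Accepted, Accepted, Accepted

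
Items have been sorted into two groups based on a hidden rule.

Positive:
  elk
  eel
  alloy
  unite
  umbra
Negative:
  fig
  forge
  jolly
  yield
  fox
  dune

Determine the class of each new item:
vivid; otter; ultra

Negative, Positive, Positive

Checking candidate rules against both groups, what survives is: starts with a vowel.
Negative: vivid, since starts with 'v'.
Positive: otter, since starts with 'o'.
Positive: ultra, since starts with 'u'.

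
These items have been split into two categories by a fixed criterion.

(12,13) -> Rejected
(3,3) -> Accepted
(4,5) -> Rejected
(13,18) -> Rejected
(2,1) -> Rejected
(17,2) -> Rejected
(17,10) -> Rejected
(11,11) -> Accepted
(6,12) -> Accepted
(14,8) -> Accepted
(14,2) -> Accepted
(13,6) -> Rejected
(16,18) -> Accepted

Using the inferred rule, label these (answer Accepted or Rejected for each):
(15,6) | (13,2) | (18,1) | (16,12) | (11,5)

One predicate separates the groups cleanly: sum is even.

Rejected, Rejected, Rejected, Accepted, Accepted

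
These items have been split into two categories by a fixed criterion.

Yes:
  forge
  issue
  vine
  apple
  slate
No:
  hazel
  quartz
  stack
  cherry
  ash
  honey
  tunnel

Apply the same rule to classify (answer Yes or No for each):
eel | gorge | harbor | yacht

No, Yes, No, No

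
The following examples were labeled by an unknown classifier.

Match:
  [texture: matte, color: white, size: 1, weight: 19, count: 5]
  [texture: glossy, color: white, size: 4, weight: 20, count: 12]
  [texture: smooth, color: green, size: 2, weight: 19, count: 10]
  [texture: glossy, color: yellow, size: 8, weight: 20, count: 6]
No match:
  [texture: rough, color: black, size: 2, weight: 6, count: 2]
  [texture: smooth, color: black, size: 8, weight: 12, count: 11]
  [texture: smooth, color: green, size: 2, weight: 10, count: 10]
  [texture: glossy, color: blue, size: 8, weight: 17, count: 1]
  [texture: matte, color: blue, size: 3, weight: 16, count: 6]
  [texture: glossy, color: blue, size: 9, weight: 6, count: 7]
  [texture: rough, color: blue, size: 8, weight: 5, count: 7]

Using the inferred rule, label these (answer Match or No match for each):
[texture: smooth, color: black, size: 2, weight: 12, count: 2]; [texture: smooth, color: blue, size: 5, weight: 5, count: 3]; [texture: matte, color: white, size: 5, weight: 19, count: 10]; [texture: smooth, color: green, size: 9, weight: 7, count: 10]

No match, No match, Match, No match

The pattern is that an item is 'Match' exactly when: weight ≥ 19.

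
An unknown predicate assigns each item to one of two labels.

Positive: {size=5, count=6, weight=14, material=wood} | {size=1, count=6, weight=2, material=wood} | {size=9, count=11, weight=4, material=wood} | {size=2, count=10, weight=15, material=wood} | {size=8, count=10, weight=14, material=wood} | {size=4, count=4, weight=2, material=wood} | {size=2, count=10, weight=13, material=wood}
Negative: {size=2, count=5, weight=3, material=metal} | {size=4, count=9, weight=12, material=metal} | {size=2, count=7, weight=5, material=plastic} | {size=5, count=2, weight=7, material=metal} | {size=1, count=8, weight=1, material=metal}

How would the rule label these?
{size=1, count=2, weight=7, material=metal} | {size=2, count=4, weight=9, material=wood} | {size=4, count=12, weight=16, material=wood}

The pattern is that an item is 'Positive' exactly when: material is wood.
{size=1, count=2, weight=7, material=metal}: Negative (material is metal).
{size=2, count=4, weight=9, material=wood}: Positive (material is wood).
{size=4, count=12, weight=16, material=wood}: Positive (material is wood).

Negative, Positive, Positive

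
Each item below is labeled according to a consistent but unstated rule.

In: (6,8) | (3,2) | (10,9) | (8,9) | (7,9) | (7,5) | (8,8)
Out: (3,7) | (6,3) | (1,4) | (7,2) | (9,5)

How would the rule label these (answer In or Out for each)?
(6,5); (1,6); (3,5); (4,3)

The pattern is that an item is 'In' exactly when: |first − second| ≤ 2.
(6,5): |6−5| = 1 — meets the rule, so In.
(1,6): |1−6| = 5 — fails the rule, so Out.
(3,5): |3−5| = 2 — meets the rule, so In.
(4,3): |4−3| = 1 — meets the rule, so In.

In, Out, In, In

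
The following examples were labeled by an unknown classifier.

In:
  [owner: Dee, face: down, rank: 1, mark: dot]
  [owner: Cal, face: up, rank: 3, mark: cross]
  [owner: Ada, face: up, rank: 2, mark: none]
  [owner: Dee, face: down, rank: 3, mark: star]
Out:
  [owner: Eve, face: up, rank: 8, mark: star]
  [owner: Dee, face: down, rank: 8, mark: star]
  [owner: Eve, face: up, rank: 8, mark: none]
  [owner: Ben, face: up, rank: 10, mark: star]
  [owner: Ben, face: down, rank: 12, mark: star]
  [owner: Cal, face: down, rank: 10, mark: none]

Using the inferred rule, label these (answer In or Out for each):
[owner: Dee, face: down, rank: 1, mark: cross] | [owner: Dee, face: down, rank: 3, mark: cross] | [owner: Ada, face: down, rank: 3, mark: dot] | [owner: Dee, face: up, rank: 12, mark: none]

In, In, In, Out

Every 'In' example satisfies: rank ≤ 3. None of the 'Out' examples do.
[owner: Dee, face: down, rank: 1, mark: cross]: rank = 1, matches → In. [owner: Dee, face: down, rank: 3, mark: cross]: rank = 3, matches → In. [owner: Ada, face: down, rank: 3, mark: dot]: rank = 3, matches → In. [owner: Dee, face: up, rank: 12, mark: none]: rank = 12, does not fit → Out.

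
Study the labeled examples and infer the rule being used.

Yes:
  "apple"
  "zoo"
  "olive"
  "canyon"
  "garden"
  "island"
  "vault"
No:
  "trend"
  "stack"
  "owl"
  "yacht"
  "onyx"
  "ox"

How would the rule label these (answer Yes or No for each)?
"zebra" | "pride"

The distinguishing property — has ≥ 2 vowels — holds for all the 'Yes' cases and none of the 'No' cases.
"zebra": 2 vowels — checks out, so Yes.
"pride": 2 vowels — checks out, so Yes.

Yes, Yes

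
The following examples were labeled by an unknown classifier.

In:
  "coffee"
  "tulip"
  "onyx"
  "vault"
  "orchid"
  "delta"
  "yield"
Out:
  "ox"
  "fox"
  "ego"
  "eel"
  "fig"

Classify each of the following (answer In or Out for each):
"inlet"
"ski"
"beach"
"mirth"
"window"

In, Out, In, In, In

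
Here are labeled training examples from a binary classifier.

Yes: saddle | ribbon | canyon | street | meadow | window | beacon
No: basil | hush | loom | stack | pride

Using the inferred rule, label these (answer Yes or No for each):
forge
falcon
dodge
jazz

'Yes' ⟺ length 6.
forge: No (length 5). falcon: Yes (length 6). dodge: No (length 5). jazz: No (length 4).

No, Yes, No, No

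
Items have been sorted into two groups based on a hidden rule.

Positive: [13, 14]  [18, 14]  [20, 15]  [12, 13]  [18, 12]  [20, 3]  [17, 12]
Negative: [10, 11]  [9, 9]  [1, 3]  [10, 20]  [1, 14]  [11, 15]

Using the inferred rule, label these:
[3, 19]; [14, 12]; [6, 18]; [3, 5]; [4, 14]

A rule that fits every label: first ≥ 12 — true of each 'Positive' example, false of each 'Negative' one.
[3, 19]: first 3 — does not satisfy this, so Negative.
[14, 12]: first 14 — has this property, so Positive.
[6, 18]: first 6 — does not satisfy this, so Negative.
[3, 5]: first 3 — does not satisfy this, so Negative.
[4, 14]: first 4 — does not satisfy this, so Negative.

Negative, Positive, Negative, Negative, Negative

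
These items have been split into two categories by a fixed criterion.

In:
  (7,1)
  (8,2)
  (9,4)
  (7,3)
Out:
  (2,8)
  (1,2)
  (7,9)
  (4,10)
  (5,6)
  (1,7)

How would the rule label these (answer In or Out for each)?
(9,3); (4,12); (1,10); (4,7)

'In' ⟺ first > second.
(9,3) → 9 > 3 → In. (4,12) → 4 < 12 → Out. (1,10) → 1 < 10 → Out. (4,7) → 4 < 7 → Out.

In, Out, Out, Out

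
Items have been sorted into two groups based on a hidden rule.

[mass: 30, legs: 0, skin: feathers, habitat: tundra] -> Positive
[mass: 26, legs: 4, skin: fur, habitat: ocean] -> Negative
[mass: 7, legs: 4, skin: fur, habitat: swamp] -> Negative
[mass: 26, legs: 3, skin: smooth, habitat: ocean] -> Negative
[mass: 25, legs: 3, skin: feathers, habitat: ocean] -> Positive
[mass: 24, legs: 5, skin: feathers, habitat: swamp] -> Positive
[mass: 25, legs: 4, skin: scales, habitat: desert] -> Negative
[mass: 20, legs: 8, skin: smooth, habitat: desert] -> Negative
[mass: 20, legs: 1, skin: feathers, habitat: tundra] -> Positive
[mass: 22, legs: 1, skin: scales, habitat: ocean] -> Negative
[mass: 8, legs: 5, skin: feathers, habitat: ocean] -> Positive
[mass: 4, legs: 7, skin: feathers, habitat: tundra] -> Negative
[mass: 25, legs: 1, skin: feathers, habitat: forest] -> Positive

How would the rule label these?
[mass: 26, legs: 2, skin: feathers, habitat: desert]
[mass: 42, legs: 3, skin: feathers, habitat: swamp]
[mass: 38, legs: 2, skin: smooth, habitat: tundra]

The distinguishing property — skin is feathers AND legs ≤ 5 — holds for all the 'Positive' cases and none of the 'Negative' cases.
Positive: [mass: 26, legs: 2, skin: feathers, habitat: desert], since skin is feathers, legs = 2.
Positive: [mass: 42, legs: 3, skin: feathers, habitat: swamp], since skin is feathers, legs = 3.
Negative: [mass: 38, legs: 2, skin: smooth, habitat: tundra], since skin is smooth, legs = 2.

Positive, Positive, Negative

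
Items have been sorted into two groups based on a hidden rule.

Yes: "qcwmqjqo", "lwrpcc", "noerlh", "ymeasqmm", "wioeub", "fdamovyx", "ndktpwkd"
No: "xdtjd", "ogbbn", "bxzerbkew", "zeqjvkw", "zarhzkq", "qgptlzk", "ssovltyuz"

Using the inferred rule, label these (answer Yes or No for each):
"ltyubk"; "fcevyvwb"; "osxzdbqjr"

Yes, Yes, No

The distinguishing property — even length — holds for all the 'Yes' cases and none of the 'No' cases.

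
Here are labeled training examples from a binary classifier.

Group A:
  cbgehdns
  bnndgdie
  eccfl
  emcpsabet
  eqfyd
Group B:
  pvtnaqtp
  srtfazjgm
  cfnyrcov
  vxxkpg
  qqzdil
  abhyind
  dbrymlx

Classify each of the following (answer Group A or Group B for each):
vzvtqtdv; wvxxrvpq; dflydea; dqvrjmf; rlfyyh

Group B, Group B, Group A, Group B, Group B

'Group A' ⟺ contains 'e'.
vzvtqtdv: Group B (no 'e').
wvxxrvpq: Group B (no 'e').
dflydea: Group A (has 'e').
dqvrjmf: Group B (no 'e').
rlfyyh: Group B (no 'e').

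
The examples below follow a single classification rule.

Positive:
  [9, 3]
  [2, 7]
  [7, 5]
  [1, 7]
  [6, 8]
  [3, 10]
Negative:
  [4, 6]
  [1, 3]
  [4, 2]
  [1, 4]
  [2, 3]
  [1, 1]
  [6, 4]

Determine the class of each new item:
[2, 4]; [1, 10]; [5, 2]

The simplest hypothesis consistent with all the labels is: max ≥ 7.

Negative, Positive, Negative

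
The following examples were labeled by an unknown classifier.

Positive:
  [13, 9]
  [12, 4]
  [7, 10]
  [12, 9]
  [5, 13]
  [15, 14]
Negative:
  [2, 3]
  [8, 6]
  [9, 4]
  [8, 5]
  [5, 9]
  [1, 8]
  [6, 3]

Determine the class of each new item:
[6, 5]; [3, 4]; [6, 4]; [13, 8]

Negative, Negative, Negative, Positive

Rule: sum ≥ 16. This holds for each 'Positive' example and fails for each 'Negative' one.
[6, 5]: 6+5 = 11 — fails the rule, so Negative. [3, 4]: 3+4 = 7 — fails the rule, so Negative. [6, 4]: 6+4 = 10 — fails the rule, so Negative. [13, 8]: 13+8 = 21 — matches, so Positive.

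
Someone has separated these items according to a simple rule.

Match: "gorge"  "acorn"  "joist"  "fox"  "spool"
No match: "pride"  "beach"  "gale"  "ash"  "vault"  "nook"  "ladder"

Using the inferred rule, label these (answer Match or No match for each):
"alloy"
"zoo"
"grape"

Match, Match, No match

'Match' ⟺ odd length AND contains 'o'.
"alloy": length 5, has 'o' — passes, so Match.
"zoo": length 3, has 'o' — passes, so Match.
"grape": length 5, no 'o' — does not fit, so No match.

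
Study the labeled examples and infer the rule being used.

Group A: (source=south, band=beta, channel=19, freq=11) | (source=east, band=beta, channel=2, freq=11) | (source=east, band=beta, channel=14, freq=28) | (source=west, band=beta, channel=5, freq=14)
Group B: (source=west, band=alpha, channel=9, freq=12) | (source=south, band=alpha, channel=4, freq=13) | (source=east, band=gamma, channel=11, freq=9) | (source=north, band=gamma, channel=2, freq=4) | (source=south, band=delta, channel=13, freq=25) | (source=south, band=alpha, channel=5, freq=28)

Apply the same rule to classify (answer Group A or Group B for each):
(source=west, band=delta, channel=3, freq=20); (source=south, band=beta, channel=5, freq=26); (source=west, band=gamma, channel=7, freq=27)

Group B, Group A, Group B

One predicate separates the groups cleanly: band is beta.
(source=west, band=delta, channel=3, freq=20): band is delta, lacks this property → Group B. (source=south, band=beta, channel=5, freq=26): band is beta, meets the rule → Group A. (source=west, band=gamma, channel=7, freq=27): band is gamma, lacks this property → Group B.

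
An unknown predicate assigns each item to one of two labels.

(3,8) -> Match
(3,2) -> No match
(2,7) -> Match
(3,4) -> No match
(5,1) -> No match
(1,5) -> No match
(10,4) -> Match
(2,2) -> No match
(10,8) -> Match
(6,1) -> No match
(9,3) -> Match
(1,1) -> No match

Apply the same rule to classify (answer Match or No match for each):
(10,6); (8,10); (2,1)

Match, Match, No match

The distinguishing property — sum ≥ 9 — holds for all the 'Match' cases and none of the 'No match' cases.
(10,6): Match (10+6 = 16).
(8,10): Match (8+10 = 18).
(2,1): No match (2+1 = 3).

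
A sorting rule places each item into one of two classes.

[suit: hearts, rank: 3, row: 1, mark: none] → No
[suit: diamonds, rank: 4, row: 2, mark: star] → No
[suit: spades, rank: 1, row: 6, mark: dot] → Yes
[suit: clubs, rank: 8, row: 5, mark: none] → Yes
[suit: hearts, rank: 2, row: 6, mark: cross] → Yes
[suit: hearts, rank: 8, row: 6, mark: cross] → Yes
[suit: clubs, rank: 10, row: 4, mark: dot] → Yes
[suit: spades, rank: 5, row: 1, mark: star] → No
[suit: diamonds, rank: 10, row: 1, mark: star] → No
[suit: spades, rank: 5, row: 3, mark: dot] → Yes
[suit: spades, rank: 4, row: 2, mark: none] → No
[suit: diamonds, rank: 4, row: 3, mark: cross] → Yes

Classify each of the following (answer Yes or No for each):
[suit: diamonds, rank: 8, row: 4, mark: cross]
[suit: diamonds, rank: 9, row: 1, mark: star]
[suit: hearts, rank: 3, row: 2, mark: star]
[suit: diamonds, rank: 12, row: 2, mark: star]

Yes, No, No, No

'Yes' ⟺ row ≥ 3.
Yes: [suit: diamonds, rank: 8, row: 4, mark: cross], since row = 4.
No: [suit: diamonds, rank: 9, row: 1, mark: star], since row = 1.
No: [suit: hearts, rank: 3, row: 2, mark: star], since row = 2.
No: [suit: diamonds, rank: 12, row: 2, mark: star], since row = 2.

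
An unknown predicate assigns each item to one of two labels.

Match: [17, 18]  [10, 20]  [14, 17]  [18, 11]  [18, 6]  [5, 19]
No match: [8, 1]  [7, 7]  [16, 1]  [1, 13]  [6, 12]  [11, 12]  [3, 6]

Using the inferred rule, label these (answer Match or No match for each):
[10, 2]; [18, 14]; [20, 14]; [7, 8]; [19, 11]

One predicate separates the groups cleanly: sum ≥ 24.
[10, 2] → 10+2 = 12 → No match. [18, 14] → 18+14 = 32 → Match. [20, 14] → 20+14 = 34 → Match. [7, 8] → 7+8 = 15 → No match. [19, 11] → 19+11 = 30 → Match.

No match, Match, Match, No match, Match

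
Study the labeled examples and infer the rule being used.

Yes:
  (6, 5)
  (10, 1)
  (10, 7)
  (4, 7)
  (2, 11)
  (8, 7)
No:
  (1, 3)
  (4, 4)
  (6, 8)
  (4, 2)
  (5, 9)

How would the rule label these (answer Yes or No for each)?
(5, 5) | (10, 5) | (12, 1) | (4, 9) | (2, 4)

No, Yes, Yes, Yes, No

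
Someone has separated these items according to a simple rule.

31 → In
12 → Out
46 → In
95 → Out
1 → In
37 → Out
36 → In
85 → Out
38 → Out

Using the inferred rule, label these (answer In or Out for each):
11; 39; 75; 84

Every 'In' example satisfies: ≡ 1 (mod 5). None of the 'Out' examples do.
11: 11 mod 5 = 1, meets the rule → In. 39: 39 mod 5 = 4, does not satisfy this → Out. 75: 75 mod 5 = 0, does not satisfy this → Out. 84: 84 mod 5 = 4, does not satisfy this → Out.

In, Out, Out, Out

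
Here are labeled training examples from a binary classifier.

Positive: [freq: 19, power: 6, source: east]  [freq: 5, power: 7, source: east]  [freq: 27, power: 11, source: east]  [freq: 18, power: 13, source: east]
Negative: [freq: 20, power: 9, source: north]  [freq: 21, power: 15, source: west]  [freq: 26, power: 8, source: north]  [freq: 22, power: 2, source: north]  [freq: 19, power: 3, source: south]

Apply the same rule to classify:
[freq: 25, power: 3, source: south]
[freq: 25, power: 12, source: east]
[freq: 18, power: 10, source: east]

Negative, Positive, Positive

All 'Positive' examples share one property — source is east — and every 'Negative' example lacks it.
[freq: 25, power: 3, source: south] — source is south, hence Negative. [freq: 25, power: 12, source: east] — source is east, hence Positive. [freq: 18, power: 10, source: east] — source is east, hence Positive.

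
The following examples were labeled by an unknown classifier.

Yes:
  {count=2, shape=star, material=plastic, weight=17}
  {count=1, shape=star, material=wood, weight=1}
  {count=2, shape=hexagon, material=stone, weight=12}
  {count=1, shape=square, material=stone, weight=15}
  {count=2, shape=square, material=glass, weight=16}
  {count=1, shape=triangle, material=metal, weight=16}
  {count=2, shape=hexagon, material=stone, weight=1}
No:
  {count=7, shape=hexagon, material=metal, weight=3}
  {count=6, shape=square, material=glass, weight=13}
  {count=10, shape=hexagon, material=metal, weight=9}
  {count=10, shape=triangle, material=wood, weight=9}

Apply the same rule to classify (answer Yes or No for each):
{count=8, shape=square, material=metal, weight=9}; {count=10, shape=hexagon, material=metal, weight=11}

No, No

The simplest hypothesis consistent with all the labels is: count ≤ 2.
{count=8, shape=square, material=metal, weight=9}: count = 8 — does not pass, so No.
{count=10, shape=hexagon, material=metal, weight=11}: count = 10 — does not pass, so No.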